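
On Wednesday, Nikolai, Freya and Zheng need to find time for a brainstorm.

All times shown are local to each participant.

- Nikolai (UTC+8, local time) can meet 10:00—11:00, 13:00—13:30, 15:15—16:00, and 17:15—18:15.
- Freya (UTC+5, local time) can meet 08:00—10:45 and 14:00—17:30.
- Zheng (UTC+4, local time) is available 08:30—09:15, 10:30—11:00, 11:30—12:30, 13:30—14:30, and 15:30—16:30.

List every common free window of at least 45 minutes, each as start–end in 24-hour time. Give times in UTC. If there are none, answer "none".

Nikolai → UTC: 02:00–03:00, 05:00–05:30, 07:15–08:00, 09:15–10:15.
Freya → UTC: 03:00–05:45, 09:00–12:30.
Zheng → UTC: 04:30–05:15, 06:30–07:00, 07:30–08:30, 09:30–10:30, 11:30–12:30.
Nikolai ∩ Freya: 05:00–05:30, 09:15–10:15.
Nikolai ∩ Freya ∩ Zheng: 05:00–05:15, 09:30–10:15.
Windows ≥ 45 min: 09:30–10:15.

09:30–10:15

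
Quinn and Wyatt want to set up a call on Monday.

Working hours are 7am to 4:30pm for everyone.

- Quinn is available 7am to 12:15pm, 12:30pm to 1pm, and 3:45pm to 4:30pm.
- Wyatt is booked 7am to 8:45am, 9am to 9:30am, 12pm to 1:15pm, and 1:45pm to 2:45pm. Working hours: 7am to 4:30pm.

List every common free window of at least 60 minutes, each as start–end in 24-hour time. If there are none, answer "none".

Wyatt free within 07:00–16:30: 08:45–09:00, 09:30–12:00, 13:15–13:45, 14:45–16:30.
Quinn ∩ Wyatt: 08:45–09:00, 09:30–12:00, 15:45–16:30.
Windows ≥ 60 min: 09:30–12:00.

09:30–12:00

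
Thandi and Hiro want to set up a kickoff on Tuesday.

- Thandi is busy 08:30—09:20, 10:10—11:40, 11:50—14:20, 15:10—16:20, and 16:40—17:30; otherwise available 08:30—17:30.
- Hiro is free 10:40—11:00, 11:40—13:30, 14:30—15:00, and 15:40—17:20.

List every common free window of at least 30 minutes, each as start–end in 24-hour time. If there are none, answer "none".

Thandi free within 08:30–17:30: 09:20–10:10, 11:40–11:50, 14:20–15:10, 16:20–16:40.
Thandi ∩ Hiro: 11:40–11:50, 14:30–15:00, 16:20–16:40.
Windows ≥ 30 min: 14:30–15:00.

14:30–15:00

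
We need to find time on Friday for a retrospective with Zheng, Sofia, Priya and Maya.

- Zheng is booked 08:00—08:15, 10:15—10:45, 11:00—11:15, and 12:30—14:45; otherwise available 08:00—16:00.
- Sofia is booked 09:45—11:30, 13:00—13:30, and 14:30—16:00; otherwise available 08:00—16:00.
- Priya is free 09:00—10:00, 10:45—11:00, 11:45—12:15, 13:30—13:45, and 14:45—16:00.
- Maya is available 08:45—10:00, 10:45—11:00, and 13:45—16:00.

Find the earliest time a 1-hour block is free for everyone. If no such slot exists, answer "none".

none

Zheng free within 08:00–16:00: 08:15–10:15, 10:45–11:00, 11:15–12:30, 14:45–16:00.
Sofia free within 08:00–16:00: 08:00–09:45, 11:30–13:00, 13:30–14:30.
Zheng ∩ Sofia: 08:15–09:45, 11:30–12:30.
Zheng ∩ Sofia ∩ Priya: 09:00–09:45, 11:45–12:15.
Zheng ∩ Sofia ∩ Priya ∩ Maya: 09:00–09:45.
Windows ≥ 60 min: (none).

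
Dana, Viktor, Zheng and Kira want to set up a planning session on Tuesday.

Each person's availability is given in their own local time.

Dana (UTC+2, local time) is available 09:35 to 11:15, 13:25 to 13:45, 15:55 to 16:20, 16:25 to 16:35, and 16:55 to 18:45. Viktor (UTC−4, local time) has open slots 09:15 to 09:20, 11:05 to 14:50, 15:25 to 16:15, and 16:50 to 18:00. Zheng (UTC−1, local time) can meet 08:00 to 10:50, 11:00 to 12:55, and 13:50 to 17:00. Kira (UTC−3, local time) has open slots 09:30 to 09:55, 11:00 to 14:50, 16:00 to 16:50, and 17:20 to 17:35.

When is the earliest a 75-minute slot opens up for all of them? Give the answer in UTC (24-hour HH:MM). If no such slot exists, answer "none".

Dana → UTC: 07:35–09:15, 11:25–11:45, 13:55–14:20, 14:25–14:35, 14:55–16:45.
Viktor → UTC: 13:15–13:20, 15:05–18:50, 19:25–20:15, 20:50–22:00.
Zheng → UTC: 09:00–11:50, 12:00–13:55, 14:50–18:00.
Kira → UTC: 12:30–12:55, 14:00–17:50, 19:00–19:50, 20:20–20:35.
Dana ∩ Viktor: 15:05–16:45.
Dana ∩ Viktor ∩ Zheng: 15:05–16:45.
Dana ∩ Viktor ∩ Zheng ∩ Kira: 15:05–16:45.
Windows ≥ 75 min: 15:05–16:45.
Earliest such window starts at 15:05.

15:05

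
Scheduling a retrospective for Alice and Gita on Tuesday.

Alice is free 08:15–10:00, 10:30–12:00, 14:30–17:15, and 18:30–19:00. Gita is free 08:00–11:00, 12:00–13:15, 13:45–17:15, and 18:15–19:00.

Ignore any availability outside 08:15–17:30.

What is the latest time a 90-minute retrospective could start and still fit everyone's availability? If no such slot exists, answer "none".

Alice ∩ Gita: 08:15–10:00, 10:30–11:00, 14:30–17:15, 18:30–19:00.
Restricted to 08:15–17:30: 08:15–10:00, 10:30–11:00, 14:30–17:15.
Windows ≥ 90 min: 08:15–10:00, 14:30–17:15.
Latest start in the last window 14:30–17:15 is 17:15 − 90 min = 15:45.

15:45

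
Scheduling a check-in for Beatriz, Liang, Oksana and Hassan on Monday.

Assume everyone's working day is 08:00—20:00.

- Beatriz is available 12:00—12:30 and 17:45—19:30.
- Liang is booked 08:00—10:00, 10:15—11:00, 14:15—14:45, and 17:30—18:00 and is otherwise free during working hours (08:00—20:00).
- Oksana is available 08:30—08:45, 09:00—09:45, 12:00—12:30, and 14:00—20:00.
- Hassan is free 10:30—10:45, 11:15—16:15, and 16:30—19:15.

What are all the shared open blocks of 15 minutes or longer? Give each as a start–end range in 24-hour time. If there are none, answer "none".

Liang free within 08:00–20:00: 10:00–10:15, 11:00–14:15, 14:45–17:30, 18:00–20:00.
Beatriz ∩ Liang: 12:00–12:30, 18:00–19:30.
Beatriz ∩ Liang ∩ Oksana: 12:00–12:30, 18:00–19:30.
Beatriz ∩ Liang ∩ Oksana ∩ Hassan: 12:00–12:30, 18:00–19:15.
Windows ≥ 15 min: 12:00–12:30, 18:00–19:15.

12:00–12:30, 18:00–19:15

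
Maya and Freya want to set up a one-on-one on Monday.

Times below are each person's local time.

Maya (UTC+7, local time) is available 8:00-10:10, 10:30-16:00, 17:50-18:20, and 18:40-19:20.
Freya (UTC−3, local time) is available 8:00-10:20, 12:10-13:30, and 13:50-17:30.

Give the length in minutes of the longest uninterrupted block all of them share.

40 minutes

Maya → UTC: 01:00–03:10, 03:30–09:00, 10:50–11:20, 11:40–12:20.
Freya → UTC: 11:00–13:20, 15:10–16:30, 16:50–20:30.
Maya ∩ Freya: 11:00–11:20, 11:40–12:20.
Common window lengths: 20, 40 min; longest is 40.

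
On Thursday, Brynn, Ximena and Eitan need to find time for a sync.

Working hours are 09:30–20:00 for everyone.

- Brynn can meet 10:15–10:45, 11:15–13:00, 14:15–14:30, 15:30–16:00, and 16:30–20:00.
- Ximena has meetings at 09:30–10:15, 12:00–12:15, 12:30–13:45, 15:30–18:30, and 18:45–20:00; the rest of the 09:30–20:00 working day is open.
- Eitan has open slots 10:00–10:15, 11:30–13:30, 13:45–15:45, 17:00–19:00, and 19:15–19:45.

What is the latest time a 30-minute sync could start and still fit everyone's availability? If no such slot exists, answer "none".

11:30

Ximena free within 09:30–20:00: 10:15–12:00, 12:15–12:30, 13:45–15:30, 18:30–18:45.
Brynn ∩ Ximena: 10:15–10:45, 11:15–12:00, 12:15–12:30, 14:15–14:30, 18:30–18:45.
Brynn ∩ Ximena ∩ Eitan: 11:30–12:00, 12:15–12:30, 14:15–14:30, 18:30–18:45.
Windows ≥ 30 min: 11:30–12:00.
Latest start in the last window 11:30–12:00 is 12:00 − 30 min = 11:30.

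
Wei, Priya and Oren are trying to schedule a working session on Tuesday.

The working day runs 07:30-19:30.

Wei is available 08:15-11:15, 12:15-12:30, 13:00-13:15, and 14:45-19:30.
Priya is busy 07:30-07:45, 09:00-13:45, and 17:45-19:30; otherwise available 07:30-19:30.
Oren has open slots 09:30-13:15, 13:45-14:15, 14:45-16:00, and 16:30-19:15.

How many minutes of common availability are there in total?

150 minutes

Priya free within 07:30–19:30: 07:45–09:00, 13:45–17:45.
Wei ∩ Priya: 08:15–09:00, 14:45–17:45.
Wei ∩ Priya ∩ Oren: 14:45–16:00, 16:30–17:45.
Total common minutes: 75 + 75 = 150.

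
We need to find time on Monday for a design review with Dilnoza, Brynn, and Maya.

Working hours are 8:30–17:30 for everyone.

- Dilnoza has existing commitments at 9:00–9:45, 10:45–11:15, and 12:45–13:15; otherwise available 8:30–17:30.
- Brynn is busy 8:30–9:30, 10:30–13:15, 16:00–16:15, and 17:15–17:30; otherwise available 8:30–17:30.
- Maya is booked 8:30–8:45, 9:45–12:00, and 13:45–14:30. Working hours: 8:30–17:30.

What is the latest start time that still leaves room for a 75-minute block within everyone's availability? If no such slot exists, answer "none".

14:45

Dilnoza free within 08:30–17:30: 08:30–09:00, 09:45–10:45, 11:15–12:45, 13:15–17:30.
Brynn free within 08:30–17:30: 09:30–10:30, 13:15–16:00, 16:15–17:15.
Maya free within 08:30–17:30: 08:45–09:45, 12:00–13:45, 14:30–17:30.
Dilnoza ∩ Brynn: 09:45–10:30, 13:15–16:00, 16:15–17:15.
Dilnoza ∩ Brynn ∩ Maya: 13:15–13:45, 14:30–16:00, 16:15–17:15.
Windows ≥ 75 min: 14:30–16:00.
Latest start in the last window 14:30–16:00 is 16:00 − 75 min = 14:45.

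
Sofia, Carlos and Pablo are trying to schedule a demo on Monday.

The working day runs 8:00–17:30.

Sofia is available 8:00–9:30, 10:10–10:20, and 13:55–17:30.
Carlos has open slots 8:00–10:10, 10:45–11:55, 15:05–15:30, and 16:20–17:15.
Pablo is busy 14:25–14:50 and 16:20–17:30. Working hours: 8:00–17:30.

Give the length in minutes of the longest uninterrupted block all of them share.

Pablo free within 08:00–17:30: 08:00–14:25, 14:50–16:20.
Sofia ∩ Carlos: 08:00–09:30, 15:05–15:30, 16:20–17:15.
Sofia ∩ Carlos ∩ Pablo: 08:00–09:30, 15:05–15:30.
Common window lengths: 90, 25 min; longest is 90.

90 minutes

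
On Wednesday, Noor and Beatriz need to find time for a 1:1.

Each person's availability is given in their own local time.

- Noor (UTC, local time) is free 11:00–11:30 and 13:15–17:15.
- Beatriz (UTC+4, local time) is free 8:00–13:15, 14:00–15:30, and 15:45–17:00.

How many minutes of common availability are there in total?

Noor → UTC: 11:00–11:30, 13:15–17:15.
Beatriz → UTC: 04:00–09:15, 10:00–11:30, 11:45–13:00.
Noor ∩ Beatriz: 11:00–11:30.
Total common minutes: 30.

30 minutes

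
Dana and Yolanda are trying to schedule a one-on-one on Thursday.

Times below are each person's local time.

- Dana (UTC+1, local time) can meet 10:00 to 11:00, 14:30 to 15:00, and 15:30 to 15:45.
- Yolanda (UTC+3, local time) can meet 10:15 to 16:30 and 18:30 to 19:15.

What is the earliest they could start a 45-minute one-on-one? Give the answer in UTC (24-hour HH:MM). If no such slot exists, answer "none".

09:00

Dana → UTC: 09:00–10:00, 13:30–14:00, 14:30–14:45.
Yolanda → UTC: 07:15–13:30, 15:30–16:15.
Dana ∩ Yolanda: 09:00–10:00.
Windows ≥ 45 min: 09:00–10:00.
Earliest such window starts at 09:00.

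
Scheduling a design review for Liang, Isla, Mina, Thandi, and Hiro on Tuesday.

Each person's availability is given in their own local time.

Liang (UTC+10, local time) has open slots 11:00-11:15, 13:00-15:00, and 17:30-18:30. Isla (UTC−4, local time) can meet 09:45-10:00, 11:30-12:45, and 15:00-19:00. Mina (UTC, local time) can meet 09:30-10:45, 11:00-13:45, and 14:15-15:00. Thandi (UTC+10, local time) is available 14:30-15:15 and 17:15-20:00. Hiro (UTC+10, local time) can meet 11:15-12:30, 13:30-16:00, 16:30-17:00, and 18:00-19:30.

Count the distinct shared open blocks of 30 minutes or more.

Liang → UTC: 01:00–01:15, 03:00–05:00, 07:30–08:30.
Isla → UTC: 13:45–14:00, 15:30–16:45, 19:00–23:00.
Mina → UTC: 09:30–10:45, 11:00–13:45, 14:15–15:00.
Thandi → UTC: 04:30–05:15, 07:15–10:00.
Hiro → UTC: 01:15–02:30, 03:30–06:00, 06:30–07:00, 08:00–09:30.
Liang ∩ Isla: (none).
Liang ∩ Isla ∩ Mina: (none).
Liang ∩ Isla ∩ Mina ∩ Thandi: (none).
Liang ∩ Isla ∩ Mina ∩ Thandi ∩ Hiro: (none).
Windows ≥ 30 min: (none).
That's 0 windows.

0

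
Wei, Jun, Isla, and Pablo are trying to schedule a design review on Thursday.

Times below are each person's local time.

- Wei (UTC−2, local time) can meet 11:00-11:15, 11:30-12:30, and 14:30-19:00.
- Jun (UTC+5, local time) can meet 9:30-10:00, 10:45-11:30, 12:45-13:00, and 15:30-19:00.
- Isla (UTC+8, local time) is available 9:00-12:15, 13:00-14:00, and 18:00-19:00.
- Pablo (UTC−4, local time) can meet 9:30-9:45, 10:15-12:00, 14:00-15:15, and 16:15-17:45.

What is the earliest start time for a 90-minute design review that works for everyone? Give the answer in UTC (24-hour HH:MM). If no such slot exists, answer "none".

none

Wei → UTC: 13:00–13:15, 13:30–14:30, 16:30–21:00.
Jun → UTC: 04:30–05:00, 05:45–06:30, 07:45–08:00, 10:30–14:00.
Isla → UTC: 01:00–04:15, 05:00–06:00, 10:00–11:00.
Pablo → UTC: 13:30–13:45, 14:15–16:00, 18:00–19:15, 20:15–21:45.
Wei ∩ Jun: 13:00–13:15, 13:30–14:00.
Wei ∩ Jun ∩ Isla: (none).
Wei ∩ Jun ∩ Isla ∩ Pablo: (none).
Windows ≥ 90 min: (none).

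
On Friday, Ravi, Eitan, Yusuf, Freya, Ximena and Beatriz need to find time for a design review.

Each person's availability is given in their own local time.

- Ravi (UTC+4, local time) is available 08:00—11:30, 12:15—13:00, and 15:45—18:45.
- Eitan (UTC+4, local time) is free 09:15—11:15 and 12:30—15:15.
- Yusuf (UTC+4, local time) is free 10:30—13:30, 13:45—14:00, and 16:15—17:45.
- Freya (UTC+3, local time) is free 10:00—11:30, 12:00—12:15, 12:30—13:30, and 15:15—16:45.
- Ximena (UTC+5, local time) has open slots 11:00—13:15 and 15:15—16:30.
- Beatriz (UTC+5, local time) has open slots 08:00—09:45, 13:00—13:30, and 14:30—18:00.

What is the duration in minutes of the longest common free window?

0 minutes

Ravi → UTC: 04:00–07:30, 08:15–09:00, 11:45–14:45.
Eitan → UTC: 05:15–07:15, 08:30–11:15.
Yusuf → UTC: 06:30–09:30, 09:45–10:00, 12:15–13:45.
Freya → UTC: 07:00–08:30, 09:00–09:15, 09:30–10:30, 12:15–13:45.
Ximena → UTC: 06:00–08:15, 10:15–11:30.
Beatriz → UTC: 03:00–04:45, 08:00–08:30, 09:30–13:00.
Ravi ∩ Eitan: 05:15–07:15, 08:30–09:00.
Ravi ∩ Eitan ∩ Yusuf: 06:30–07:15, 08:30–09:00.
Ravi ∩ Eitan ∩ Yusuf ∩ Freya: 07:00–07:15.
Ravi ∩ Eitan ∩ Yusuf ∩ Freya ∩ Ximena: 07:00–07:15.
Ravi ∩ Eitan ∩ Yusuf ∩ Freya ∩ Ximena ∩ Beatriz: (none).
No common window.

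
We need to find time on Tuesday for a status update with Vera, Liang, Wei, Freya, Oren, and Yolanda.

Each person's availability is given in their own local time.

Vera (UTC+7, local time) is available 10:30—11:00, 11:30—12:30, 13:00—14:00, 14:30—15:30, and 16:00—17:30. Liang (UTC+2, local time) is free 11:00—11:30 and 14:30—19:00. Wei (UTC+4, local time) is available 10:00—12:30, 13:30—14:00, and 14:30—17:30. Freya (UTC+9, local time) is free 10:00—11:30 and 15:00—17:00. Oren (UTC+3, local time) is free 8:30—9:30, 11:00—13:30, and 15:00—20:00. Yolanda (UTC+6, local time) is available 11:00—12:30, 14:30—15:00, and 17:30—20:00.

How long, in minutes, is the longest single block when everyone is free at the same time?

Vera → UTC: 03:30–04:00, 04:30–05:30, 06:00–07:00, 07:30–08:30, 09:00–10:30.
Liang → UTC: 09:00–09:30, 12:30–17:00.
Wei → UTC: 06:00–08:30, 09:30–10:00, 10:30–13:30.
Freya → UTC: 01:00–02:30, 06:00–08:00.
Oren → UTC: 05:30–06:30, 08:00–10:30, 12:00–17:00.
Yolanda → UTC: 05:00–06:30, 08:30–09:00, 11:30–14:00.
Vera ∩ Liang: 09:00–09:30.
Vera ∩ Liang ∩ Wei: (none).
Vera ∩ Liang ∩ Wei ∩ Freya: (none).
Vera ∩ Liang ∩ Wei ∩ Freya ∩ Oren: (none).
Vera ∩ Liang ∩ Wei ∩ Freya ∩ Oren ∩ Yolanda: (none).
No common window.

0 minutes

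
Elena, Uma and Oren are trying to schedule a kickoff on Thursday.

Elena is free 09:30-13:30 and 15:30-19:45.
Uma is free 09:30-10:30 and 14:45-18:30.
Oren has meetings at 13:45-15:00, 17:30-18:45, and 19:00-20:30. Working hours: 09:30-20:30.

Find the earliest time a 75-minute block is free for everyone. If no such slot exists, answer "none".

15:30

Oren free within 09:30–20:30: 09:30–13:45, 15:00–17:30, 18:45–19:00.
Elena ∩ Uma: 09:30–10:30, 15:30–18:30.
Elena ∩ Uma ∩ Oren: 09:30–10:30, 15:30–17:30.
Windows ≥ 75 min: 15:30–17:30.
Earliest such window starts at 15:30.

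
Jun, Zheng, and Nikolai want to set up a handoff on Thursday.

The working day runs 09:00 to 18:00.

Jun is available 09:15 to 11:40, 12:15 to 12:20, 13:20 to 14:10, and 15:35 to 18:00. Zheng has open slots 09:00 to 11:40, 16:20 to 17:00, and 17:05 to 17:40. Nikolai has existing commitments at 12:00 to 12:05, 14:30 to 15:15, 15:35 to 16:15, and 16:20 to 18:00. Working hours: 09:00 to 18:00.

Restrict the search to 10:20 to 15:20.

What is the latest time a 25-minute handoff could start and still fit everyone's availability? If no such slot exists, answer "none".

11:15

Nikolai free within 09:00–18:00: 09:00–12:00, 12:05–14:30, 15:15–15:35, 16:15–16:20.
Jun ∩ Zheng: 09:15–11:40, 16:20–17:00, 17:05–17:40.
Jun ∩ Zheng ∩ Nikolai: 09:15–11:40.
Restricted to 10:20–15:20: 10:20–11:40.
Windows ≥ 25 min: 10:20–11:40.
Latest start in the last window 10:20–11:40 is 11:40 − 25 min = 11:15.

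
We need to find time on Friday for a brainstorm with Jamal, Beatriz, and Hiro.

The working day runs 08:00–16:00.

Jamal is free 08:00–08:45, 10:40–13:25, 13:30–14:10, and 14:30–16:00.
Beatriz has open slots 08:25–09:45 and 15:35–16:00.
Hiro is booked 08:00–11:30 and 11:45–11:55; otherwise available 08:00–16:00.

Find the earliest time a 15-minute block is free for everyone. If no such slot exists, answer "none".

Hiro free within 08:00–16:00: 11:30–11:45, 11:55–16:00.
Jamal ∩ Beatriz: 08:25–08:45, 15:35–16:00.
Jamal ∩ Beatriz ∩ Hiro: 15:35–16:00.
Windows ≥ 15 min: 15:35–16:00.
Earliest such window starts at 15:35.

15:35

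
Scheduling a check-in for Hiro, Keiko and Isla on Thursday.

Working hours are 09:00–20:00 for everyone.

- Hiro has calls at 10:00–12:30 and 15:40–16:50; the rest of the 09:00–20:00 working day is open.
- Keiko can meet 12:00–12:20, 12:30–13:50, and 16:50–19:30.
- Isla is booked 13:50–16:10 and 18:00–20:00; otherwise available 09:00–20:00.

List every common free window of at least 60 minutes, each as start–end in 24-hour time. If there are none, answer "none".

Hiro free within 09:00–20:00: 09:00–10:00, 12:30–15:40, 16:50–20:00.
Isla free within 09:00–20:00: 09:00–13:50, 16:10–18:00.
Hiro ∩ Keiko: 12:30–13:50, 16:50–19:30.
Hiro ∩ Keiko ∩ Isla: 12:30–13:50, 16:50–18:00.
Windows ≥ 60 min: 12:30–13:50, 16:50–18:00.

12:30–13:50, 16:50–18:00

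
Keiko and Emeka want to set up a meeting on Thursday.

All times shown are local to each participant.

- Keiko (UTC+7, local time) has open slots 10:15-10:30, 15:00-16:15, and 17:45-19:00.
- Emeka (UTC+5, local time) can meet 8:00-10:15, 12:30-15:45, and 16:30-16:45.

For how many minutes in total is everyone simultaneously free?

Keiko → UTC: 03:15–03:30, 08:00–09:15, 10:45–12:00.
Emeka → UTC: 03:00–05:15, 07:30–10:45, 11:30–11:45.
Keiko ∩ Emeka: 03:15–03:30, 08:00–09:15, 11:30–11:45.
Total common minutes: 15 + 75 + 15 = 105.

105 minutes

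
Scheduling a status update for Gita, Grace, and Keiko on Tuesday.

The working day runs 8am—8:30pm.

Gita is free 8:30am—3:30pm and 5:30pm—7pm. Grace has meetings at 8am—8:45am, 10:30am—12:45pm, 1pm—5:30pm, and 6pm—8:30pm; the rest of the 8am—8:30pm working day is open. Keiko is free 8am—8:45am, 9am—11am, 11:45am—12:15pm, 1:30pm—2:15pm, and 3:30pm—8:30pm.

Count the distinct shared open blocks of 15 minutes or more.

2

Grace free within 08:00–20:30: 08:45–10:30, 12:45–13:00, 17:30–18:00.
Gita ∩ Grace: 08:45–10:30, 12:45–13:00, 17:30–18:00.
Gita ∩ Grace ∩ Keiko: 09:00–10:30, 17:30–18:00.
Windows ≥ 15 min: 09:00–10:30, 17:30–18:00.
That's 2 windows.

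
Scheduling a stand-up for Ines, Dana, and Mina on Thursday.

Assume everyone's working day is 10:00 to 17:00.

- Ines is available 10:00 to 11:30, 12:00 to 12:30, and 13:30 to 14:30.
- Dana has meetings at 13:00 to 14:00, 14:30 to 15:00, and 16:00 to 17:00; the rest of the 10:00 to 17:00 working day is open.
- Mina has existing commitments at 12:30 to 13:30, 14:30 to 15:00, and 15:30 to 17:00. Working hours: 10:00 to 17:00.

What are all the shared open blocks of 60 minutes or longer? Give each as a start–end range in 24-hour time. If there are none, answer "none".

Dana free within 10:00–17:00: 10:00–13:00, 14:00–14:30, 15:00–16:00.
Mina free within 10:00–17:00: 10:00–12:30, 13:30–14:30, 15:00–15:30.
Ines ∩ Dana: 10:00–11:30, 12:00–12:30, 14:00–14:30.
Ines ∩ Dana ∩ Mina: 10:00–11:30, 12:00–12:30, 14:00–14:30.
Windows ≥ 60 min: 10:00–11:30.

10:00–11:30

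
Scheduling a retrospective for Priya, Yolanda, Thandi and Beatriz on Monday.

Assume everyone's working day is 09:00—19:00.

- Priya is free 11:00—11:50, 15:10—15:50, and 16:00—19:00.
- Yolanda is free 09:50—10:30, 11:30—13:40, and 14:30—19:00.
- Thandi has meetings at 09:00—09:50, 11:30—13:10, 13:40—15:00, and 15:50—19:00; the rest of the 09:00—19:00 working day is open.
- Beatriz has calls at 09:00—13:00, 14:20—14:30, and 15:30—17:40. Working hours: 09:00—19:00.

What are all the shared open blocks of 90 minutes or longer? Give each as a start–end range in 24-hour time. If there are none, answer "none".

none

Thandi free within 09:00–19:00: 09:50–11:30, 13:10–13:40, 15:00–15:50.
Beatriz free within 09:00–19:00: 13:00–14:20, 14:30–15:30, 17:40–19:00.
Priya ∩ Yolanda: 11:30–11:50, 15:10–15:50, 16:00–19:00.
Priya ∩ Yolanda ∩ Thandi: 15:10–15:50.
Priya ∩ Yolanda ∩ Thandi ∩ Beatriz: 15:10–15:30.
Windows ≥ 90 min: (none).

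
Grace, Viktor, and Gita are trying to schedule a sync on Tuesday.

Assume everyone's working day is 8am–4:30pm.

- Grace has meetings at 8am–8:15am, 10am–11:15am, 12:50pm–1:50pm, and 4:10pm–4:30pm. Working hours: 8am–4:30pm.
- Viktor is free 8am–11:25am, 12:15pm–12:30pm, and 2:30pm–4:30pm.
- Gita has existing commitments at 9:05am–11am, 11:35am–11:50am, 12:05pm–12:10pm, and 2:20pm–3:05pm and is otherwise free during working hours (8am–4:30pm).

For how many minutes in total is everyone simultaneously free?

140 minutes

Grace free within 08:00–16:30: 08:15–10:00, 11:15–12:50, 13:50–16:10.
Gita free within 08:00–16:30: 08:00–09:05, 11:00–11:35, 11:50–12:05, 12:10–14:20, 15:05–16:30.
Grace ∩ Viktor: 08:15–10:00, 11:15–11:25, 12:15–12:30, 14:30–16:10.
Grace ∩ Viktor ∩ Gita: 08:15–09:05, 11:15–11:25, 12:15–12:30, 15:05–16:10.
Total common minutes: 50 + 10 + 15 + 65 = 140.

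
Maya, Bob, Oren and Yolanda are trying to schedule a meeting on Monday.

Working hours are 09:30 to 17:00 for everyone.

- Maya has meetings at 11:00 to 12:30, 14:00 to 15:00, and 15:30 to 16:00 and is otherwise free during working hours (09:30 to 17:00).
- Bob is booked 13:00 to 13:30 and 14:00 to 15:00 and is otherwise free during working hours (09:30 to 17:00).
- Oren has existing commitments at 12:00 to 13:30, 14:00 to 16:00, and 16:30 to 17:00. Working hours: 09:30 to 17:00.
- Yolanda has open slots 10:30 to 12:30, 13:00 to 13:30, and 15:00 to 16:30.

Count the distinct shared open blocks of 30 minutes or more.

Maya free within 09:30–17:00: 09:30–11:00, 12:30–14:00, 15:00–15:30, 16:00–17:00.
Bob free within 09:30–17:00: 09:30–13:00, 13:30–14:00, 15:00–17:00.
Oren free within 09:30–17:00: 09:30–12:00, 13:30–14:00, 16:00–16:30.
Maya ∩ Bob: 09:30–11:00, 12:30–13:00, 13:30–14:00, 15:00–15:30, 16:00–17:00.
Maya ∩ Bob ∩ Oren: 09:30–11:00, 13:30–14:00, 16:00–16:30.
Maya ∩ Bob ∩ Oren ∩ Yolanda: 10:30–11:00, 16:00–16:30.
Windows ≥ 30 min: 10:30–11:00, 16:00–16:30.
That's 2 windows.

2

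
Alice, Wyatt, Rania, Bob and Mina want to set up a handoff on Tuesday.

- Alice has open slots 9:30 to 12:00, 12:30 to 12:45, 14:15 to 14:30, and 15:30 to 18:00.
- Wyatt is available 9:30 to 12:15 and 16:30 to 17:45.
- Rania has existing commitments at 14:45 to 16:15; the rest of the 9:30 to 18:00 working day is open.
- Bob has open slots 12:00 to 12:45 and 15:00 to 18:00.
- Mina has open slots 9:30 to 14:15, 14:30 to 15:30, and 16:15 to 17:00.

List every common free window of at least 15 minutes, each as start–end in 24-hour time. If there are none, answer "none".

16:30–17:00

Rania free within 09:30–18:00: 09:30–14:45, 16:15–18:00.
Alice ∩ Wyatt: 09:30–12:00, 16:30–17:45.
Alice ∩ Wyatt ∩ Rania: 09:30–12:00, 16:30–17:45.
Alice ∩ Wyatt ∩ Rania ∩ Bob: 16:30–17:45.
Alice ∩ Wyatt ∩ Rania ∩ Bob ∩ Mina: 16:30–17:00.
Windows ≥ 15 min: 16:30–17:00.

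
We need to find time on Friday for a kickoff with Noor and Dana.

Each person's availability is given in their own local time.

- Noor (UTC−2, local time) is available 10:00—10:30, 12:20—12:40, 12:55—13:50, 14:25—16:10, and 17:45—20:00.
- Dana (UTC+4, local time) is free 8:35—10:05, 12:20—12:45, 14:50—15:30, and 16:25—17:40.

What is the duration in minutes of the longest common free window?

5 minutes

Noor → UTC: 12:00–12:30, 14:20–14:40, 14:55–15:50, 16:25–18:10, 19:45–22:00.
Dana → UTC: 04:35–06:05, 08:20–08:45, 10:50–11:30, 12:25–13:40.
Noor ∩ Dana: 12:25–12:30.
Single common window of 5 minutes.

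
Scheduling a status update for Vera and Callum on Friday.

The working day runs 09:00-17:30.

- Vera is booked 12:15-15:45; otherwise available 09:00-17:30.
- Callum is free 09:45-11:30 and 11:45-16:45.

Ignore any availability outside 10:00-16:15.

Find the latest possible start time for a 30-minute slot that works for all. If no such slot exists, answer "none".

Vera free within 09:00–17:30: 09:00–12:15, 15:45–17:30.
Vera ∩ Callum: 09:45–11:30, 11:45–12:15, 15:45–16:45.
Restricted to 10:00–16:15: 10:00–11:30, 11:45–12:15, 15:45–16:15.
Windows ≥ 30 min: 10:00–11:30, 11:45–12:15, 15:45–16:15.
Latest start in the last window 15:45–16:15 is 16:15 − 30 min = 15:45.

15:45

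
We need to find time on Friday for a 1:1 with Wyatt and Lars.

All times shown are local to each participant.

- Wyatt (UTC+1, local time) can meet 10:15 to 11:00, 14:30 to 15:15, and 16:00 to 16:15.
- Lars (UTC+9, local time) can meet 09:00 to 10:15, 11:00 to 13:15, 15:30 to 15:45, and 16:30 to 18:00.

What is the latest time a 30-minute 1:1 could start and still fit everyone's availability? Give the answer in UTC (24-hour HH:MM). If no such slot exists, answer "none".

Wyatt → UTC: 09:15–10:00, 13:30–14:15, 15:00–15:15.
Lars → UTC: 00:00–01:15, 02:00–04:15, 06:30–06:45, 07:30–09:00.
Wyatt ∩ Lars: (none).
Windows ≥ 30 min: (none).

none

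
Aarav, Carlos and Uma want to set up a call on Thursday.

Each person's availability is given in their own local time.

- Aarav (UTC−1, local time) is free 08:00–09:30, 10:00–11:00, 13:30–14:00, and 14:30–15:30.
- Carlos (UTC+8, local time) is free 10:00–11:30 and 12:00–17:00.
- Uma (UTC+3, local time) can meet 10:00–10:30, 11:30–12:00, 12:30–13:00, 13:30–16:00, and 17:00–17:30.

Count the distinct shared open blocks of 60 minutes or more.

0

Aarav → UTC: 09:00–10:30, 11:00–12:00, 14:30–15:00, 15:30–16:30.
Carlos → UTC: 02:00–03:30, 04:00–09:00.
Uma → UTC: 07:00–07:30, 08:30–09:00, 09:30–10:00, 10:30–13:00, 14:00–14:30.
Aarav ∩ Carlos: (none).
Aarav ∩ Carlos ∩ Uma: (none).
Windows ≥ 60 min: (none).
That's 0 windows.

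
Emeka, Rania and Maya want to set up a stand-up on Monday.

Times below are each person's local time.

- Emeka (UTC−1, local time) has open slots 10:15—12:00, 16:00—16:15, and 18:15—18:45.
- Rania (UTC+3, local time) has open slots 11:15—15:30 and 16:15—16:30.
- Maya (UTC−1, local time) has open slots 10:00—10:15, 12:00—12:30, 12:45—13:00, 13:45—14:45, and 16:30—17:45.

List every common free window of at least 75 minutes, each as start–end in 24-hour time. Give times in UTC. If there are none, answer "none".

Emeka → UTC: 11:15–13:00, 17:00–17:15, 19:15–19:45.
Rania → UTC: 08:15–12:30, 13:15–13:30.
Maya → UTC: 11:00–11:15, 13:00–13:30, 13:45–14:00, 14:45–15:45, 17:30–18:45.
Emeka ∩ Rania: 11:15–12:30.
Emeka ∩ Rania ∩ Maya: (none).
Windows ≥ 75 min: (none).

none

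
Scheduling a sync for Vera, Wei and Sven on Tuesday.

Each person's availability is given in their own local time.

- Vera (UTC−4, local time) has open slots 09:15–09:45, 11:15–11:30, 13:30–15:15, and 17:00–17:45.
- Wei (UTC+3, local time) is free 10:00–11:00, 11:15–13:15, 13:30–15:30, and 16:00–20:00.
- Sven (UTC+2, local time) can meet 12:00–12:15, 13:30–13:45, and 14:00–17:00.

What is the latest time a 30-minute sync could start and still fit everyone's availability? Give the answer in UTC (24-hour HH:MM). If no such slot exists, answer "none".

13:15

Vera → UTC: 13:15–13:45, 15:15–15:30, 17:30–19:15, 21:00–21:45.
Wei → UTC: 07:00–08:00, 08:15–10:15, 10:30–12:30, 13:00–17:00.
Sven → UTC: 10:00–10:15, 11:30–11:45, 12:00–15:00.
Vera ∩ Wei: 13:15–13:45, 15:15–15:30.
Vera ∩ Wei ∩ Sven: 13:15–13:45.
Windows ≥ 30 min: 13:15–13:45.
Latest start in the last window 13:15–13:45 is 13:45 − 30 min = 13:15.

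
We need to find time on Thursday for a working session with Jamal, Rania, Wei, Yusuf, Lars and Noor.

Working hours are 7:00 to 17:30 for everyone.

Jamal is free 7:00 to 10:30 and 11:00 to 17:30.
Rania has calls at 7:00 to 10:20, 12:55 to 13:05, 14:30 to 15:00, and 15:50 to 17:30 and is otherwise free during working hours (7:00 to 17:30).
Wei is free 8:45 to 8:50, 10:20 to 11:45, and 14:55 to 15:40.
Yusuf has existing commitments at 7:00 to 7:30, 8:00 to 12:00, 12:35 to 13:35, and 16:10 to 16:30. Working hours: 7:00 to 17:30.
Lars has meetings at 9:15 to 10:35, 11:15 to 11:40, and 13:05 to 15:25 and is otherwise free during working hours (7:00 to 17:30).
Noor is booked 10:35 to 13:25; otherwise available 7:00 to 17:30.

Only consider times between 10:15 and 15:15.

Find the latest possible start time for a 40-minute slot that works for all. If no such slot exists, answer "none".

none

Rania free within 07:00–17:30: 10:20–12:55, 13:05–14:30, 15:00–15:50.
Yusuf free within 07:00–17:30: 07:30–08:00, 12:00–12:35, 13:35–16:10, 16:30–17:30.
Lars free within 07:00–17:30: 07:00–09:15, 10:35–11:15, 11:40–13:05, 15:25–17:30.
Noor free within 07:00–17:30: 07:00–10:35, 13:25–17:30.
Jamal ∩ Rania: 10:20–10:30, 11:00–12:55, 13:05–14:30, 15:00–15:50.
Jamal ∩ Rania ∩ Wei: 10:20–10:30, 11:00–11:45, 15:00–15:40.
Jamal ∩ Rania ∩ Wei ∩ Yusuf: 15:00–15:40.
Jamal ∩ Rania ∩ Wei ∩ Yusuf ∩ Lars: 15:25–15:40.
Jamal ∩ Rania ∩ Wei ∩ Yusuf ∩ Lars ∩ Noor: 15:25–15:40.
Restricted to 10:15–15:15: (none).
Windows ≥ 40 min: (none).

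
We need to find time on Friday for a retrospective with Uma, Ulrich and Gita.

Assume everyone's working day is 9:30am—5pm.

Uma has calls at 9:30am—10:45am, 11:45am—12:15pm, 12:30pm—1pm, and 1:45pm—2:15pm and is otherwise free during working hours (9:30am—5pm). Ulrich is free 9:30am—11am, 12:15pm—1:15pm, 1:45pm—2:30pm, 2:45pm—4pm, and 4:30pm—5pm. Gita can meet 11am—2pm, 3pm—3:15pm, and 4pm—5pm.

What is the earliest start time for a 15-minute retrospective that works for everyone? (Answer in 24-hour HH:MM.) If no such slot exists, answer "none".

Uma free within 09:30–17:00: 10:45–11:45, 12:15–12:30, 13:00–13:45, 14:15–17:00.
Uma ∩ Ulrich: 10:45–11:00, 12:15–12:30, 13:00–13:15, 14:15–14:30, 14:45–16:00, 16:30–17:00.
Uma ∩ Ulrich ∩ Gita: 12:15–12:30, 13:00–13:15, 15:00–15:15, 16:30–17:00.
Windows ≥ 15 min: 12:15–12:30, 13:00–13:15, 15:00–15:15, 16:30–17:00.
Earliest such window starts at 12:15.

12:15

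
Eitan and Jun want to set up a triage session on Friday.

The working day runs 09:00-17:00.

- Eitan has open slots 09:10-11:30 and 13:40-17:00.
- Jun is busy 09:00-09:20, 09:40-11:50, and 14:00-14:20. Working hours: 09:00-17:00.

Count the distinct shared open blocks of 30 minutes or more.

Jun free within 09:00–17:00: 09:20–09:40, 11:50–14:00, 14:20–17:00.
Eitan ∩ Jun: 09:20–09:40, 13:40–14:00, 14:20–17:00.
Windows ≥ 30 min: 14:20–17:00.
That's 1 window.

1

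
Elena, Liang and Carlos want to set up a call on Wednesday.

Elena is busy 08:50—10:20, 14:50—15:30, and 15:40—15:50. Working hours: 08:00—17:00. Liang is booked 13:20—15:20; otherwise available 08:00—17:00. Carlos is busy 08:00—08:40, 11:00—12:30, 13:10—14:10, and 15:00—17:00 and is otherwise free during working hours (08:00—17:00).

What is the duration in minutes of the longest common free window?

40 minutes

Elena free within 08:00–17:00: 08:00–08:50, 10:20–14:50, 15:30–15:40, 15:50–17:00.
Liang free within 08:00–17:00: 08:00–13:20, 15:20–17:00.
Carlos free within 08:00–17:00: 08:40–11:00, 12:30–13:10, 14:10–15:00.
Elena ∩ Liang: 08:00–08:50, 10:20–13:20, 15:30–15:40, 15:50–17:00.
Elena ∩ Liang ∩ Carlos: 08:40–08:50, 10:20–11:00, 12:30–13:10.
Common window lengths: 10, 40, 40 min; longest is 40.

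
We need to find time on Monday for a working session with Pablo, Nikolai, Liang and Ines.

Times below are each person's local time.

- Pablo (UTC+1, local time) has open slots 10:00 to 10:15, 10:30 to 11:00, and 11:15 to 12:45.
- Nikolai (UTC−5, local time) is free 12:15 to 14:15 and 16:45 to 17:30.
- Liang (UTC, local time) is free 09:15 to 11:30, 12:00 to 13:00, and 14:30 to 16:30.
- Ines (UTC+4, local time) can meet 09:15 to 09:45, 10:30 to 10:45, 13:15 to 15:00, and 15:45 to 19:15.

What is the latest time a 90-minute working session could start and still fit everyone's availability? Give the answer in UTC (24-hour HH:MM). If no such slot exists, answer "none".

Pablo → UTC: 09:00–09:15, 09:30–10:00, 10:15–11:45.
Nikolai → UTC: 17:15–19:15, 21:45–22:30.
Liang → UTC: 09:15–11:30, 12:00–13:00, 14:30–16:30.
Ines → UTC: 05:15–05:45, 06:30–06:45, 09:15–11:00, 11:45–15:15.
Pablo ∩ Nikolai: (none).
Pablo ∩ Nikolai ∩ Liang: (none).
Pablo ∩ Nikolai ∩ Liang ∩ Ines: (none).
Windows ≥ 90 min: (none).

none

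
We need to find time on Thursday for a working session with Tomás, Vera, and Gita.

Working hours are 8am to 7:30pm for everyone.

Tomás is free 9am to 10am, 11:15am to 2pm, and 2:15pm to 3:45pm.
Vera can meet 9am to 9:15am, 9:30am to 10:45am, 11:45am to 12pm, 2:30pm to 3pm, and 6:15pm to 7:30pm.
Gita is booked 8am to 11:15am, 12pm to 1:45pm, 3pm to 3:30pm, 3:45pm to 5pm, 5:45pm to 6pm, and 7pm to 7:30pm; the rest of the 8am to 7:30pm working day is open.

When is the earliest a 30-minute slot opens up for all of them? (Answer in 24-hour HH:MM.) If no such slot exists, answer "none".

Gita free within 08:00–19:30: 11:15–12:00, 13:45–15:00, 15:30–15:45, 17:00–17:45, 18:00–19:00.
Tomás ∩ Vera: 09:00–09:15, 09:30–10:00, 11:45–12:00, 14:30–15:00.
Tomás ∩ Vera ∩ Gita: 11:45–12:00, 14:30–15:00.
Windows ≥ 30 min: 14:30–15:00.
Earliest such window starts at 14:30.

14:30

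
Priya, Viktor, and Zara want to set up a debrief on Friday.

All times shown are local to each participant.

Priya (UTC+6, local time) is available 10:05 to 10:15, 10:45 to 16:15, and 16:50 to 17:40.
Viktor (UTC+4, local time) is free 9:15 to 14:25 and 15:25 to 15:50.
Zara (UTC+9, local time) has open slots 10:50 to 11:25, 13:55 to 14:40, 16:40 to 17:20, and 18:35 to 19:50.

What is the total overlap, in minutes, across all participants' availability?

Priya → UTC: 04:05–04:15, 04:45–10:15, 10:50–11:40.
Viktor → UTC: 05:15–10:25, 11:25–11:50.
Zara → UTC: 01:50–02:25, 04:55–05:40, 07:40–08:20, 09:35–10:50.
Priya ∩ Viktor: 05:15–10:15, 11:25–11:40.
Priya ∩ Viktor ∩ Zara: 05:15–05:40, 07:40–08:20, 09:35–10:15.
Total common minutes: 25 + 40 + 40 = 105.

105 minutes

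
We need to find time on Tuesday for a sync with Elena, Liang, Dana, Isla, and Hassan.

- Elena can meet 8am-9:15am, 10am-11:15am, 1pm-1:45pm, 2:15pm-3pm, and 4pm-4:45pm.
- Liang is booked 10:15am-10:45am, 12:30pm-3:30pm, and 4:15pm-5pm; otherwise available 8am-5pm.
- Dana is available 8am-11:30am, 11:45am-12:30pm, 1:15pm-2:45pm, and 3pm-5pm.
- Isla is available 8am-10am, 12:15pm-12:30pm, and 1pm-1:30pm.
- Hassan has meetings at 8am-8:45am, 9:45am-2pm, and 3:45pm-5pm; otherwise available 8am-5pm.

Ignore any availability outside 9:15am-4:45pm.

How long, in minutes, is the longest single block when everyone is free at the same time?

Liang free within 08:00–17:00: 08:00–10:15, 10:45–12:30, 15:30–16:15.
Hassan free within 08:00–17:00: 08:45–09:45, 14:00–15:45.
Elena ∩ Liang: 08:00–09:15, 10:00–10:15, 10:45–11:15, 16:00–16:15.
Elena ∩ Liang ∩ Dana: 08:00–09:15, 10:00–10:15, 10:45–11:15, 16:00–16:15.
Elena ∩ Liang ∩ Dana ∩ Isla: 08:00–09:15.
Elena ∩ Liang ∩ Dana ∩ Isla ∩ Hassan: 08:45–09:15.
Restricted to 09:15–16:45: (none).
No common window.

0 minutes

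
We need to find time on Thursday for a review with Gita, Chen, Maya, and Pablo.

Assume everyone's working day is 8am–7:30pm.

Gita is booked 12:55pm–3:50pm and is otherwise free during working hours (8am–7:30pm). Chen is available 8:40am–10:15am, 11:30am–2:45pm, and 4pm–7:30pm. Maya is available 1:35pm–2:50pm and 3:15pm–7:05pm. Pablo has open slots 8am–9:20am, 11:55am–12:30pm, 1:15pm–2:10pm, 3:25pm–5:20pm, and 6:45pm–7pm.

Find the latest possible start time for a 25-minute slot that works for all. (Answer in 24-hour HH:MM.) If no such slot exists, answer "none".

Gita free within 08:00–19:30: 08:00–12:55, 15:50–19:30.
Gita ∩ Chen: 08:40–10:15, 11:30–12:55, 16:00–19:30.
Gita ∩ Chen ∩ Maya: 16:00–19:05.
Gita ∩ Chen ∩ Maya ∩ Pablo: 16:00–17:20, 18:45–19:00.
Windows ≥ 25 min: 16:00–17:20.
Latest start in the last window 16:00–17:20 is 17:20 − 25 min = 16:55.

16:55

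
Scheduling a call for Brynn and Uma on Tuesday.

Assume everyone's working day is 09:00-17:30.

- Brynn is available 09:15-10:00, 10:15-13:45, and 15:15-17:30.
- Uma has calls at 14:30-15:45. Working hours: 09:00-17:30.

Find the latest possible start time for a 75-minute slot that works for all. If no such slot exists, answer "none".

Uma free within 09:00–17:30: 09:00–14:30, 15:45–17:30.
Brynn ∩ Uma: 09:15–10:00, 10:15–13:45, 15:45–17:30.
Windows ≥ 75 min: 10:15–13:45, 15:45–17:30.
Latest start in the last window 15:45–17:30 is 17:30 − 75 min = 16:15.

16:15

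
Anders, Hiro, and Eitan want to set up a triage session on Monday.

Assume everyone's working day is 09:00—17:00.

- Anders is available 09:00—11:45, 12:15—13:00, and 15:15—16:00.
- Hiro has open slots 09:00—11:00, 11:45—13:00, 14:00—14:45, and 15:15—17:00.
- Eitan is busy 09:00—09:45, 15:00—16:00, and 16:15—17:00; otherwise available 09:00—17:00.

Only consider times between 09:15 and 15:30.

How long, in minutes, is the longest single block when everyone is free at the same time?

Eitan free within 09:00–17:00: 09:45–15:00, 16:00–16:15.
Anders ∩ Hiro: 09:00–11:00, 12:15–13:00, 15:15–16:00.
Anders ∩ Hiro ∩ Eitan: 09:45–11:00, 12:15–13:00.
Restricted to 09:15–15:30: 09:45–11:00, 12:15–13:00.
Common window lengths: 75, 45 min; longest is 75.

75 minutes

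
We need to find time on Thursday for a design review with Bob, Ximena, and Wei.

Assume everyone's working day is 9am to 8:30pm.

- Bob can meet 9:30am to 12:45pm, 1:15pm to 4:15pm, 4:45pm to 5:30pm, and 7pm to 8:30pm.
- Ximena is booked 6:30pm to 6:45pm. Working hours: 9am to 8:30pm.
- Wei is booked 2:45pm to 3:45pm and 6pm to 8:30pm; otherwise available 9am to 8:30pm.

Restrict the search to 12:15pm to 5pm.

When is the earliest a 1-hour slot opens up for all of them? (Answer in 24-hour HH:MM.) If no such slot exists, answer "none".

Ximena free within 09:00–20:30: 09:00–18:30, 18:45–20:30.
Wei free within 09:00–20:30: 09:00–14:45, 15:45–18:00.
Bob ∩ Ximena: 09:30–12:45, 13:15–16:15, 16:45–17:30, 19:00–20:30.
Bob ∩ Ximena ∩ Wei: 09:30–12:45, 13:15–14:45, 15:45–16:15, 16:45–17:30.
Restricted to 12:15–17:00: 12:15–12:45, 13:15–14:45, 15:45–16:15, 16:45–17:00.
Windows ≥ 60 min: 13:15–14:45.
Earliest such window starts at 13:15.

13:15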